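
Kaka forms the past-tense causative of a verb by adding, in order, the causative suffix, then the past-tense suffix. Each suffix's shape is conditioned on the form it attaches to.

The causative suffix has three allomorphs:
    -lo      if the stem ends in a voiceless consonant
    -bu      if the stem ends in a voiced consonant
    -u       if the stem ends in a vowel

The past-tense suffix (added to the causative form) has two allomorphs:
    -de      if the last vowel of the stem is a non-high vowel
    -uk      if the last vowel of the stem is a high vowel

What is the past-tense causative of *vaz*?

vazbuuk

The final sound of *vaz* is /z/, which is a voiced consonant, so the causative suffix is -bu, giving *vazbu*.
The causative form *vazbu*: last vowel = /u/, a high vowel → -uk → *vazbuuk*.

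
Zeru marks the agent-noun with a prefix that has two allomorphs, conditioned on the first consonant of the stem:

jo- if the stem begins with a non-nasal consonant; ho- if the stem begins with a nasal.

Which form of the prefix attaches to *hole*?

jo-

*hole*: first consonant = /h/, non-nasal → jo-.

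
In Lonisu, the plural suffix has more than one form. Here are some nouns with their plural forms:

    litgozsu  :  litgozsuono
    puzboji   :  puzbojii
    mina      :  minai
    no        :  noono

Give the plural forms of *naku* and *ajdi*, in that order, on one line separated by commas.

nakuono, ajdii

Looking at the last vowel of each stem: -ono when the last vowel of the stem is a rounded vowel (*litgozsu*, *no*); -i when the last vowel of the stem is an unrounded vowel (*puzboji*, *mina*).
*naku* — last vowel /u/ (a rounded vowel) → -ono → *nakuono*.
The last vowel of *ajdi* is /i/, which is an unrounded vowel, so the suffix is -i, giving *ajdii*.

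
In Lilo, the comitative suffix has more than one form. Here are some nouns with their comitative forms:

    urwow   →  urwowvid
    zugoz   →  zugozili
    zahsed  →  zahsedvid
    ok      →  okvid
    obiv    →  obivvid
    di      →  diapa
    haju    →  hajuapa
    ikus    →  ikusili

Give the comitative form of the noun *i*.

The suffix is conditioned by the final sound: -ili when the stem ends in a sibilant (*zugoz*, *ikus*); -vid when the stem ends in a non-sibilant consonant (*urwow*, *zahsed*, *ok*, *obiv*); -apa when the stem ends in a vowel (*di*, *haju*).
*i* — final sound /i/ (a vowel) → -apa → *iapa*.

iapa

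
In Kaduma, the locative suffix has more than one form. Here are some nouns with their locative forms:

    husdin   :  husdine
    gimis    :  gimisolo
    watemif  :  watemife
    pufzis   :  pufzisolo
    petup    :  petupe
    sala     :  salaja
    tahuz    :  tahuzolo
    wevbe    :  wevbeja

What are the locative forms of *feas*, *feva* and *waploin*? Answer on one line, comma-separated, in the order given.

feasolo, fevaja, waploine

The suffix is conditioned by the final sound: -olo when the stem ends in a sibilant (*gimis*, *pufzis*, *tahuz*); -e when the stem ends in a non-sibilant consonant (*husdin*, *watemif*, *petup*); -ja when the stem ends in a vowel (*sala*, *wevbe*).
The final sound of *feas* is /s/, which is a sibilant, so the suffix is -olo, giving *feasolo*.
*feva* — final sound /a/ (a vowel) → -ja → *fevaja*.
The final sound of *waploin* is /n/, which is a non-sibilant consonant, so the suffix is -e, giving *waploine*.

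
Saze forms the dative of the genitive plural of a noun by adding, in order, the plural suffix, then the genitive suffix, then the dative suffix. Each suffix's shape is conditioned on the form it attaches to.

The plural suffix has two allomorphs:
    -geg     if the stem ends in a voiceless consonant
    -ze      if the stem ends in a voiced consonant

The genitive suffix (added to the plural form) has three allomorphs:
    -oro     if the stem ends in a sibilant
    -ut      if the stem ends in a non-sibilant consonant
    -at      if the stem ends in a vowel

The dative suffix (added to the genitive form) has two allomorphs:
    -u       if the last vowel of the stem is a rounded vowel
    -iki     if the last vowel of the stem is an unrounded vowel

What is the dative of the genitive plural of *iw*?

iwzeatiki

*iw* — final consonant /w/ (voiced) → -ze → *iwze*.
Since the final sound of the plural form *iwze* is /e/ (a vowel), it takes -at, giving *iwzeat*.
The genitive form *iwzeat*: last vowel = /a/, an unrounded vowel → -iki → *iwzeatiki*.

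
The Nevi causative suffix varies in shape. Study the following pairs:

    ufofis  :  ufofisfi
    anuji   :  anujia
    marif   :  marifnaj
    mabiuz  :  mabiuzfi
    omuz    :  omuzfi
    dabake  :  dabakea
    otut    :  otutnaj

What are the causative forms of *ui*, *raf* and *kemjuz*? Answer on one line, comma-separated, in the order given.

uia, rafnaj, kemjuzfi

The suffix is conditioned by the final sound: -fi when the stem ends in a sibilant (*ufofis*, *mabiuz*, *omuz*); -naj when the stem ends in a non-sibilant consonant (*marif*, *otut*); -a when the stem ends in a vowel (*anuji*, *dabake*).
*ui* — final sound /i/ (a vowel) → -a → *uia*.
Since the final sound of *raf* is /f/ (a non-sibilant consonant), it takes -naj, giving *rafnaj*.
*kemjuz* — final sound /z/ (a sibilant) → -fi → *kemjuzfi*.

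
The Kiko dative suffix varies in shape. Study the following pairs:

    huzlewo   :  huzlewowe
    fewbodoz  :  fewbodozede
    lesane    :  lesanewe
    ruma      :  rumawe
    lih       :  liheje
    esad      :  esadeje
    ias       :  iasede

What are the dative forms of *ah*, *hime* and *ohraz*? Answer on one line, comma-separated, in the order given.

The pattern is sibilance of the final sound: -ede when the stem ends in a sibilant (*fewbodoz*, *ias*); -eje when the stem ends in a non-sibilant consonant (*lih*, *esad*); -we when the stem ends in a vowel (*huzlewo*, *lesane*, *ruma*).
Since the final sound of *ah* is /h/ (a non-sibilant consonant), it takes -eje, giving *aheje*.
*hime* — final sound /e/ (a vowel) → -we → *himewe*.
*ohraz* — final sound /z/ (a sibilant) → -ede → *ohrazede*.

aheje, himewe, ohrazede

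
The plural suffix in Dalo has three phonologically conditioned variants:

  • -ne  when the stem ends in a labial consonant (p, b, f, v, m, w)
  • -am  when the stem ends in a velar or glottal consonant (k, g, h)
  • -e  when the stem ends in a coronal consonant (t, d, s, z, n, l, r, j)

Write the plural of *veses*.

vesese

*veses*: final consonant = /s/, coronal → -e → *vesese*.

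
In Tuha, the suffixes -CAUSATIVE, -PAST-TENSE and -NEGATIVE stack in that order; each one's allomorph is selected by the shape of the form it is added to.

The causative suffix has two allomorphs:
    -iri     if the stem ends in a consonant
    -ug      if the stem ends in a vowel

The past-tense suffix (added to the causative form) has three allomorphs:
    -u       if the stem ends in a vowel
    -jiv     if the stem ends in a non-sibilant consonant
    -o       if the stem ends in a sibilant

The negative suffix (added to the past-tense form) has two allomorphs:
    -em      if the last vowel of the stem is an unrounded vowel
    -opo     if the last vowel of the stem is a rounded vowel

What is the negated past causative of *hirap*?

Since the final sound of *hirap* is /p/ (a consonant), it takes -iri, giving *hirapiri*.
The final sound of the causative form *hirapiri* is /i/, which is a vowel, so the past-tense suffix is -u, giving *hirapiriu*.
Since the last vowel of the past-tense form *hirapiriu* is /u/ (a rounded vowel), it takes -opo, giving *hirapiriuopo*.

hirapiriuopo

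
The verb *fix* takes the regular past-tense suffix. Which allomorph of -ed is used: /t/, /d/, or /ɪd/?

/t/

The stem *fix* ends in a voiceless consonant other than /t/.
The -ed suffix is realized as /ɪd/ after /t, d/; as /t/ after other voiceless consonants; and as /d/ after other voiced sounds.
So -ed on *fix* is pronounced /t/.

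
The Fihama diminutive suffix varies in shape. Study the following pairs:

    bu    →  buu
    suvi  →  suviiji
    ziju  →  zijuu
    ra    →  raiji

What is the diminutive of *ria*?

riaiji

The alternation tracks the last vowel of the stem — -u when the last vowel of the stem is a rounded vowel (*bu*, *ziju*); -iji when the last vowel of the stem is an unrounded vowel (*suvi*, *ra*).
*ria*: last vowel = /a/, an unrounded vowel → -iji → *riaiji*.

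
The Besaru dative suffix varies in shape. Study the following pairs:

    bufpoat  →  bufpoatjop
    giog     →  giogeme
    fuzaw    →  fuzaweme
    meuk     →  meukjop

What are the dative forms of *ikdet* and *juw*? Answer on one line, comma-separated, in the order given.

The suffix is conditioned by the final consonant: -jop when the stem ends in a voiceless consonant (*bufpoat*, *meuk*); -eme when the stem ends in a voiced consonant (*giog*, *fuzaw*).
Since the final consonant of *ikdet* is /t/ (voiceless), it takes -jop, giving *ikdetjop*.
Since the final consonant of *juw* is /w/ (voiced), it takes -eme, giving *juweme*.

ikdetjop, juweme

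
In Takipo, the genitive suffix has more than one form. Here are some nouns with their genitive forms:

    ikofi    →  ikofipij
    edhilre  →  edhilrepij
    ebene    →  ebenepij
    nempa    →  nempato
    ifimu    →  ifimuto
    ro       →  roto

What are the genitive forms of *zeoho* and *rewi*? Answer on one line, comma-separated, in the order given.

The alternation tracks the last vowel of the stem — -pij when the last vowel of the stem is a front vowel (*ikofi*, *edhilre*, *ebene*); -to when the last vowel of the stem is a back vowel (*nempa*, *ifimu*, *ro*).
*zeoho*: last vowel = /o/, a back vowel → -to → *zeohoto*.
Since the last vowel of *rewi* is /i/ (a front vowel), it takes -pij, giving *rewipij*.

zeohoto, rewipij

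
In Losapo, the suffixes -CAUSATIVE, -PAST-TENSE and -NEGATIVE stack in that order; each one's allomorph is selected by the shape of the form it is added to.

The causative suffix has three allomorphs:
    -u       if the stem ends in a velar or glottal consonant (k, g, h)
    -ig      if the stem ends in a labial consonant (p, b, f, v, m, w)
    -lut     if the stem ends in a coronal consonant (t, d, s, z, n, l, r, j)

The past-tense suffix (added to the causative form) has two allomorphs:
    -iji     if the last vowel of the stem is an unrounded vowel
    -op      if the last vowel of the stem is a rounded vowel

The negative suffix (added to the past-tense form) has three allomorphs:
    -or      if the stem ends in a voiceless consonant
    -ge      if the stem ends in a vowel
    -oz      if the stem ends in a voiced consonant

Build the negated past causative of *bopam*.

Since the final consonant of *bopam* is /m/ (labial), it takes -ig, giving *bopamig*.
Since the last vowel of the causative form *bopamig* is /i/ (an unrounded vowel), it takes -iji, giving *bopamigiji*.
The past-tense form *bopamigiji*: final sound = /i/, a vowel → -ge → *bopamigijige*.

bopamigijige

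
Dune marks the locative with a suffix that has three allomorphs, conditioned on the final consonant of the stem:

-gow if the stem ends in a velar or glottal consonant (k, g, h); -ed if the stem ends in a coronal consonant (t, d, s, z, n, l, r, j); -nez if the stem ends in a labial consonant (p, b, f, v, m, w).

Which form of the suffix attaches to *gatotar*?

-ed

Since the final consonant of *gatotar* is /r/ (coronal), it takes -ed.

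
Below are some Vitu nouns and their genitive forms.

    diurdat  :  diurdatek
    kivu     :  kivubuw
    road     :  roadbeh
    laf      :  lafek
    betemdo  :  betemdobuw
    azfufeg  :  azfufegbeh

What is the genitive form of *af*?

The pattern is voicing of the final sound: -ek when the stem ends in a voiceless consonant (*diurdat*, *laf*); -beh when the stem ends in a voiced consonant (*road*, *azfufeg*); -buw when the stem ends in a vowel (*kivu*, *betemdo*).
Since the final sound of *af* is /f/ (a voiceless consonant), it takes -ek, giving *afek*.

afek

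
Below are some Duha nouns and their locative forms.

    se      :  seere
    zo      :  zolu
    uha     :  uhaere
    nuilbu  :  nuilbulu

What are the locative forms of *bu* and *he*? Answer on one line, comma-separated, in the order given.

bulu, heere

Looking at the last vowel of each stem: -lu when the last vowel of the stem is a rounded vowel (*zo*, *nuilbu*); -ere when the last vowel of the stem is an unrounded vowel (*se*, *uha*).
*bu* — last vowel /u/ (a rounded vowel) → -lu → *bulu*.
*he* — last vowel /e/ (an unrounded vowel) → -ere → *heere*.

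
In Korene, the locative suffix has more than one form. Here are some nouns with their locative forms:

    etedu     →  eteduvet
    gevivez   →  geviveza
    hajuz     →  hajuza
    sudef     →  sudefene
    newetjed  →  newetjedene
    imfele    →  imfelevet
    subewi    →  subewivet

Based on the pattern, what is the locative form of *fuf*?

The suffix is conditioned by the final sound: -a when the stem ends in a sibilant (*gevivez*, *hajuz*); -ene when the stem ends in a non-sibilant consonant (*sudef*, *newetjed*); -vet when the stem ends in a vowel (*etedu*, *imfele*, *subewi*).
*fuf* — final sound /f/ (a non-sibilant consonant) → -ene → *fufene*.

fufene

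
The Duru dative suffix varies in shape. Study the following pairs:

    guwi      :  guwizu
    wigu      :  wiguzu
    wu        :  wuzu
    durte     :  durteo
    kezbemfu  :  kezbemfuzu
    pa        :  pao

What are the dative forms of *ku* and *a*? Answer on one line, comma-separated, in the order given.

The suffix is conditioned by the last vowel: -zu when the last vowel of the stem is a high vowel (*guwi*, *wigu*, *wu*, *kezbemfu*); -o when the last vowel of the stem is a non-high vowel (*durte*, *pa*).
*ku*: last vowel = /u/, a high vowel → -zu → *kuzu*.
Since the last vowel of *a* is /a/ (a non-high vowel), it takes -o, giving *ao*.

kuzu, ao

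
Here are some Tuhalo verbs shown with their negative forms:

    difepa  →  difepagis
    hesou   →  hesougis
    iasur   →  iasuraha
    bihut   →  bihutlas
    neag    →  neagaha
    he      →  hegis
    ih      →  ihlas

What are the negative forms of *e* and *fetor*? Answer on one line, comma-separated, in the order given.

egis, fetoraha

The pattern is voicing of the final sound: -las when the stem ends in a voiceless consonant (*bihut*, *ih*); -aha when the stem ends in a voiced consonant (*iasur*, *neag*); -gis when the stem ends in a vowel (*difepa*, *hesou*, *he*).
*e*: final sound = /e/, a vowel → -gis → *egis*.
*fetor*: final sound = /r/, a voiced consonant → -aha → *fetoraha*.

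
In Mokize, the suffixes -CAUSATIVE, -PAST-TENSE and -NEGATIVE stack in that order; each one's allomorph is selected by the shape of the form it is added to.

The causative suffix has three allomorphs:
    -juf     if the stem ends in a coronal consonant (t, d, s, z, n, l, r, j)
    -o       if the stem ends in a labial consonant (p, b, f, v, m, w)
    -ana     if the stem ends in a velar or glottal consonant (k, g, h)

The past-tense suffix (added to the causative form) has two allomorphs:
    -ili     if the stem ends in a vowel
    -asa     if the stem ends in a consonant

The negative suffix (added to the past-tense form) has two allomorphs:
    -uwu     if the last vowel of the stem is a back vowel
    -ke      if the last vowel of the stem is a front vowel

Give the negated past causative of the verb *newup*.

The final consonant of *newup* is /p/, which is labial, so the causative suffix is -o, giving *newupo*.
Since the final sound of the causative form *newupo* is /o/ (a vowel), it takes -ili, giving *newupoili*.
The past-tense form *newupoili* — last vowel /i/ (a front vowel) → -ke → *newupoilike*.

newupoilike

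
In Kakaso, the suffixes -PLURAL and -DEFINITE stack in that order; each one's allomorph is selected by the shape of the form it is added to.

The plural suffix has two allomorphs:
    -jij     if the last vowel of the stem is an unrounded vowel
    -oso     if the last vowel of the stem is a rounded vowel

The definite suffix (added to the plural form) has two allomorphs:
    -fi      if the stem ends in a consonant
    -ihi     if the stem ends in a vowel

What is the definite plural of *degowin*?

Since the last vowel of *degowin* is /i/ (an unrounded vowel), it takes -jij, giving *degowinjij*.
The plural form *degowinjij*: final sound = /j/, a consonant → -fi → *degowinjijfi*.

degowinjijfi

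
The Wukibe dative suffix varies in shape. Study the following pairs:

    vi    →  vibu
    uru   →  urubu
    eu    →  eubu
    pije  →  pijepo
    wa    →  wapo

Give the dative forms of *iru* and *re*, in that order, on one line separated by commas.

irubu, repo

Looking at the last vowel of each stem: -bu when the last vowel of the stem is a high vowel (*vi*, *uru*, *eu*); -po when the last vowel of the stem is a non-high vowel (*pije*, *wa*).
*iru* — last vowel /u/ (a high vowel) → -bu → *irubu*.
*re* — last vowel /e/ (a non-high vowel) → -po → *repo*.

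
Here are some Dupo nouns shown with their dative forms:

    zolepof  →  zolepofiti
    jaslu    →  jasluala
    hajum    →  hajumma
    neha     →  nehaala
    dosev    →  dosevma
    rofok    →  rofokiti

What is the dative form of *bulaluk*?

bulalukiti

The pattern is voicing of the final sound: -iti when the stem ends in a voiceless consonant (*zolepof*, *rofok*); -ma when the stem ends in a voiced consonant (*hajum*, *dosev*); -ala when the stem ends in a vowel (*jaslu*, *neha*).
*bulaluk*: final sound = /k/, a voiceless consonant → -iti → *bulalukiti*.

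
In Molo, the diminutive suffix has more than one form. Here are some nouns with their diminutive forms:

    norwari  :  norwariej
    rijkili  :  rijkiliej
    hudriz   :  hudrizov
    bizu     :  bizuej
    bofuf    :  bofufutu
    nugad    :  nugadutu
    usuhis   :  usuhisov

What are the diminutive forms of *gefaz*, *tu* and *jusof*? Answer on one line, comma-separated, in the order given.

The suffix is conditioned by the final sound: -ov when the stem ends in a sibilant (*hudriz*, *usuhis*); -utu when the stem ends in a non-sibilant consonant (*bofuf*, *nugad*); -ej when the stem ends in a vowel (*norwari*, *rijkili*, *bizu*).
*gefaz*: final sound = /z/, a sibilant → -ov → *gefazov*.
The final sound of *tu* is /u/, which is a vowel, so the suffix is -ej, giving *tuej*.
The final sound of *jusof* is /f/, which is a non-sibilant consonant, so the suffix is -utu, giving *jusofutu*.

gefazov, tuej, jusofutu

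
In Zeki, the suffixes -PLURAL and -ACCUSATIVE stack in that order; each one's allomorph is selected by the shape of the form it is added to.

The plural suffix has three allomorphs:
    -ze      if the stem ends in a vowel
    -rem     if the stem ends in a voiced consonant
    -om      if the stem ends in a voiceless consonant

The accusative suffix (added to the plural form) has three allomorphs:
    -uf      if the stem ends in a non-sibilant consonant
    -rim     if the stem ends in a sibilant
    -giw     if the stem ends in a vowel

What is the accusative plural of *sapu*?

*sapu* — final sound /u/ (a vowel) → -ze → *sapuze*.
The final sound of the plural form *sapuze* is /e/, which is a vowel, so the accusative suffix is -giw, giving *sapuzegiw*.

sapuzegiw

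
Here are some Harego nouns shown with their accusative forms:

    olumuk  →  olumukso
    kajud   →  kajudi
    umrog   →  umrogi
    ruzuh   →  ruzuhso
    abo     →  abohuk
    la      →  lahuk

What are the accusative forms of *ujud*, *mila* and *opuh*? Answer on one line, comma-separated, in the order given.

ujudi, milahuk, opuhso

The suffix is conditioned by the final sound: -so when the stem ends in a voiceless consonant (*olumuk*, *ruzuh*); -i when the stem ends in a voiced consonant (*kajud*, *umrog*); -huk when the stem ends in a vowel (*abo*, *la*).
Since the final sound of *ujud* is /d/ (a voiced consonant), it takes -i, giving *ujudi*.
*mila* — final sound /a/ (a vowel) → -huk → *milahuk*.
Since the final sound of *opuh* is /h/ (a voiceless consonant), it takes -so, giving *opuhso*.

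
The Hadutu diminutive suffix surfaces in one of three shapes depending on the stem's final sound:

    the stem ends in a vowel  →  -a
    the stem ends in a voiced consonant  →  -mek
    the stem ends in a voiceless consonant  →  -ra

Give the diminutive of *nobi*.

nobia

Since the final sound of *nobi* is /i/ (a vowel), it takes -a, giving *nobia*.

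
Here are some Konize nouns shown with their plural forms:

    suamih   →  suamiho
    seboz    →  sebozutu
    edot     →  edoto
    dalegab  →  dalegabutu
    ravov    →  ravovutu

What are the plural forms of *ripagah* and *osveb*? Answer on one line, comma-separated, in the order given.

The alternation tracks the final consonant of the stem — -o when the stem ends in a voiceless consonant (*suamih*, *edot*); -utu when the stem ends in a voiced consonant (*seboz*, *dalegab*, *ravov*).
*ripagah*: final consonant = /h/, voiceless → -o → *ripagaho*.
Since the final consonant of *osveb* is /b/ (voiced), it takes -utu, giving *osvebutu*.

ripagaho, osvebutu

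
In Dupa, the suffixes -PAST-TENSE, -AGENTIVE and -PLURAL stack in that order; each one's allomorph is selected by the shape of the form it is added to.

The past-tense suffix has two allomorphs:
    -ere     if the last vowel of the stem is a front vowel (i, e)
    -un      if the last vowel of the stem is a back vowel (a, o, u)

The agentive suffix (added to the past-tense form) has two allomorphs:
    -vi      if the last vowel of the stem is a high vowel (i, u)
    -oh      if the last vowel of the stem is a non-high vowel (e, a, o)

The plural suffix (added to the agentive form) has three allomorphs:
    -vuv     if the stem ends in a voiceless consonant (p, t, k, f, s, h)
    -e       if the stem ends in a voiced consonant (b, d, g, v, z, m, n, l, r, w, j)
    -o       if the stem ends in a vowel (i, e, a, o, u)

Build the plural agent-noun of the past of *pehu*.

pehuunvio

Since the last vowel of *pehu* is /u/ (a back vowel), it takes -un, giving *pehuun*.
The past-tense form *pehuun* — last vowel /u/ (a high vowel) → -vi → *pehuunvi*.
The final sound of the agentive form *pehuunvi* is /i/, which is a vowel, so the plural suffix is -o, giving *pehuunvio*.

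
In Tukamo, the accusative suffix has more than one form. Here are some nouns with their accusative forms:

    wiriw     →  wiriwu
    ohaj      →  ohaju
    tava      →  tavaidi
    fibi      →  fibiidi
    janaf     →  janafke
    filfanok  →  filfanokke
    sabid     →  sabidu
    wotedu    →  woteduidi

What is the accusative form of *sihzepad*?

sihzepadu

The pattern is voicing of the final sound: -ke when the stem ends in a voiceless consonant (*janaf*, *filfanok*); -u when the stem ends in a voiced consonant (*wiriw*, *ohaj*, *sabid*); -idi when the stem ends in a vowel (*tava*, *fibi*, *wotedu*).
Since the final sound of *sihzepad* is /d/ (a voiced consonant), it takes -u, giving *sihzepadu*.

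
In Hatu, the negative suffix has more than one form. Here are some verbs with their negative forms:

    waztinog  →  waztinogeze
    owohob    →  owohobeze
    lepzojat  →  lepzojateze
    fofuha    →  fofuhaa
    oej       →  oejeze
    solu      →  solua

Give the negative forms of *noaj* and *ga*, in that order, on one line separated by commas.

The alternation tracks the final sound of the stem — -eze when the stem ends in a consonant (*waztinog*, *owohob*, *lepzojat*, *oej*); -a when the stem ends in a vowel (*fofuha*, *solu*).
The final sound of *noaj* is /j/, which is a consonant, so the suffix is -eze, giving *noajeze*.
Since the final sound of *ga* is /a/ (a vowel), it takes -a, giving *gaa*.

noajeze, gaa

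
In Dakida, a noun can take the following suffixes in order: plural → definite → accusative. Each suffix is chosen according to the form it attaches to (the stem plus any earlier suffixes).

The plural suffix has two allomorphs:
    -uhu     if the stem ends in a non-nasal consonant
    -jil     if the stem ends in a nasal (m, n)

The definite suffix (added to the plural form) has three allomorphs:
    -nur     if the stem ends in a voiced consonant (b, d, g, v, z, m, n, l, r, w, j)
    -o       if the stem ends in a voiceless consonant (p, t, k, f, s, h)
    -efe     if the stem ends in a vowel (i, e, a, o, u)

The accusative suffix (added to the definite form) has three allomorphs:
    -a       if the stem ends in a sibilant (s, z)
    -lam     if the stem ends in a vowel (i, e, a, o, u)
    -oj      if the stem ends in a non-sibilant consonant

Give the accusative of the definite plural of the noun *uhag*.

uhaguhuefelam

*uhag*: final consonant = /g/, non-nasal → -uhu → *uhaguhu*.
The final sound of the plural form *uhaguhu* is /u/, which is a vowel, so the definite suffix is -efe, giving *uhaguhuefe*.
The final sound of the definite form *uhaguhuefe* is /e/, which is a vowel, so the accusative suffix is -lam, giving *uhaguhuefelam*.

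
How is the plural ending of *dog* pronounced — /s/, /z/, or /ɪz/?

/z/

The stem *dog* ends in a voiced non-sibilant sound.
The plural suffix surfaces as /ɪz/ after sibilants, /s/ after other voiceless consonants, and /z/ after other voiced sounds.
So the plural -s on *dog* is pronounced /z/.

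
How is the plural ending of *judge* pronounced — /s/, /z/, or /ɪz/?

/ɪz/

The stem *judge* ends in a sibilant (/s, z, ʃ, ʒ, tʃ, dʒ/).
The plural suffix surfaces as /ɪz/ after sibilants, /s/ after other voiceless consonants, and /z/ after other voiced sounds.
So the plural -s on *judge* is pronounced /ɪz/.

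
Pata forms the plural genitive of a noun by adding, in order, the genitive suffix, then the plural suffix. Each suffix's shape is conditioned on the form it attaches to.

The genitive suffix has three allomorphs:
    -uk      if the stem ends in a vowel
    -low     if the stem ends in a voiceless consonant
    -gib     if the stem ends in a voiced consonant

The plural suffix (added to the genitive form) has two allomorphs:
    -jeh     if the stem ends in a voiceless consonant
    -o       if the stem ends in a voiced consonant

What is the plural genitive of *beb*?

bebgibo

Since the final sound of *beb* is /b/ (a voiced consonant), it takes -gib, giving *bebgib*.
Since the final consonant of the genitive form *bebgib* is /b/ (voiced), it takes -o, giving *bebgibo*.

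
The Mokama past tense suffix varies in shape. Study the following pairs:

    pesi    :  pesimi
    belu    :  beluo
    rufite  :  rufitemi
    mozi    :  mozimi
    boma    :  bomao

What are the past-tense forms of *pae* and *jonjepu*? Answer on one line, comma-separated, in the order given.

The pattern is front/back vowel harmony: -mi when the last vowel of the stem is a front vowel (*pesi*, *rufite*, *mozi*); -o when the last vowel of the stem is a back vowel (*belu*, *boma*).
Since the last vowel of *pae* is /e/ (a front vowel), it takes -mi, giving *paemi*.
*jonjepu* — last vowel /u/ (a back vowel) → -o → *jonjepuo*.

paemi, jonjepuo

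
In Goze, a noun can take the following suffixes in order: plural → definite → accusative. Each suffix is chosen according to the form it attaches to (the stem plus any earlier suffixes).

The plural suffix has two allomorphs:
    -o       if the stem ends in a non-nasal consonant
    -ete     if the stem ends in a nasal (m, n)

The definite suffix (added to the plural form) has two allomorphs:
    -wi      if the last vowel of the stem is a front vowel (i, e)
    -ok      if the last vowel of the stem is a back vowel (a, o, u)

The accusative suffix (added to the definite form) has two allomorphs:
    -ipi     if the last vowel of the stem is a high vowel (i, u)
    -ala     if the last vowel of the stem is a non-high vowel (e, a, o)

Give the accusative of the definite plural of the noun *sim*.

Since the final consonant of *sim* is /m/ (a nasal), it takes -ete, giving *simete*.
Since the last vowel of the plural form *simete* is /e/ (a front vowel), it takes -wi, giving *simetewi*.
Since the last vowel of the definite form *simetewi* is /i/ (a high vowel), it takes -ipi, giving *simetewiipi*.

simetewiipi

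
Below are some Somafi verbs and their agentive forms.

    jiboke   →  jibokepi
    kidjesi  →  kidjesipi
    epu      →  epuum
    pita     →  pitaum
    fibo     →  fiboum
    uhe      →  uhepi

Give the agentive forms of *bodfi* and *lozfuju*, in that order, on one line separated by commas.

bodfipi, lozfujuum

The suffix is conditioned by the last vowel: -pi when the last vowel of the stem is a front vowel (*jiboke*, *kidjesi*, *uhe*); -um when the last vowel of the stem is a back vowel (*epu*, *pita*, *fibo*).
Since the last vowel of *bodfi* is /i/ (a front vowel), it takes -pi, giving *bodfipi*.
The last vowel of *lozfuju* is /u/, which is a back vowel, so the suffix is -um, giving *lozfujuum*.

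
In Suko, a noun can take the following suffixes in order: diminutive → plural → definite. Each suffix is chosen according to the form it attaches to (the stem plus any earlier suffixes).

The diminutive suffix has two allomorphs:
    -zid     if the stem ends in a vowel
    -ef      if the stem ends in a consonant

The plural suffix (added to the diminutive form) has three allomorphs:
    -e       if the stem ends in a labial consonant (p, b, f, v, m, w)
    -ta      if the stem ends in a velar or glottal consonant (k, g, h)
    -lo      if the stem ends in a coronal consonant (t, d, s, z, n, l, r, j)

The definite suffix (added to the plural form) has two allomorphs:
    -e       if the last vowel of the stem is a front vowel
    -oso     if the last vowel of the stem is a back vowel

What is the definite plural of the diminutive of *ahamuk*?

ahamukefee

*ahamuk*: final sound = /k/, a consonant → -ef → *ahamukef*.
The diminutive form *ahamukef*: final consonant = /f/, labial → -e → *ahamukefe*.
Since the last vowel of the plural form *ahamukefe* is /e/ (a front vowel), it takes -e, giving *ahamukefee*.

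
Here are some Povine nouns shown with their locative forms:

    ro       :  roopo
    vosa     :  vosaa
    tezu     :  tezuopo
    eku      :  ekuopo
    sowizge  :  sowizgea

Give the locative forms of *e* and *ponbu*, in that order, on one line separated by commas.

ea, ponbuopo

Looking at the last vowel of each stem: -opo when the last vowel of the stem is a rounded vowel (*ro*, *tezu*, *eku*); -a when the last vowel of the stem is an unrounded vowel (*vosa*, *sowizge*).
Since the last vowel of *e* is /e/ (an unrounded vowel), it takes -a, giving *ea*.
The last vowel of *ponbu* is /u/, which is a rounded vowel, so the suffix is -opo, giving *ponbuopo*.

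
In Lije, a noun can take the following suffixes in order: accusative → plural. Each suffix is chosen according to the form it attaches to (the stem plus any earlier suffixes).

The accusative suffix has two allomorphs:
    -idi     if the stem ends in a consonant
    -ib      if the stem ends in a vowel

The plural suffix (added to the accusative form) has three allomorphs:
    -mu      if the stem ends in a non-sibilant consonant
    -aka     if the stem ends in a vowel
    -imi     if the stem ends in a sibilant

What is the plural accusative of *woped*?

*woped*: final sound = /d/, a consonant → -idi → *wopedidi*.
Since the final sound of the accusative form *wopedidi* is /i/ (a vowel), it takes -aka, giving *wopedidiaka*.

wopedidiaka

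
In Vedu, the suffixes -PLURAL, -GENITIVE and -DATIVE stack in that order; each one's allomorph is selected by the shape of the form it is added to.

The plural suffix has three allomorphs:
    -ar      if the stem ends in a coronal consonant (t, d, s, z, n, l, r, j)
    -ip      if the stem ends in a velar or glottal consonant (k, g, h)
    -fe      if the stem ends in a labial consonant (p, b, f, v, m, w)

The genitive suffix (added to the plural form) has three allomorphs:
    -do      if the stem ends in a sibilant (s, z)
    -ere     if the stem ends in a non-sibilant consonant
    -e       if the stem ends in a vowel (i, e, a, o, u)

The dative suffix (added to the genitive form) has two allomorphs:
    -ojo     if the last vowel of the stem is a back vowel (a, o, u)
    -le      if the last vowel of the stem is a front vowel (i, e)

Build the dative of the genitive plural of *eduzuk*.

eduzukiperele

Since the final consonant of *eduzuk* is /k/ (velar/glottal), it takes -ip, giving *eduzukip*.
The plural form *eduzukip* — final sound /p/ (a non-sibilant consonant) → -ere → *eduzukipere*.
The genitive form *eduzukipere* — last vowel /e/ (a front vowel) → -le → *eduzukiperele*.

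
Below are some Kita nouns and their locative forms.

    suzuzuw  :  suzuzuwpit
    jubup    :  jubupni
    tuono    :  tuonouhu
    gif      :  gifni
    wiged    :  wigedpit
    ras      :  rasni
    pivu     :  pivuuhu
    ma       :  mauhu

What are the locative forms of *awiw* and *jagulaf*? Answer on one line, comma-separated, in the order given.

awiwpit, jagulafni

The suffix is conditioned by the final sound: -ni when the stem ends in a voiceless consonant (*jubup*, *gif*, *ras*); -pit when the stem ends in a voiced consonant (*suzuzuw*, *wiged*); -uhu when the stem ends in a vowel (*tuono*, *pivu*, *ma*).
*awiw*: final sound = /w/, a voiced consonant → -pit → *awiwpit*.
*jagulaf*: final sound = /f/, a voiceless consonant → -ni → *jagulafni*.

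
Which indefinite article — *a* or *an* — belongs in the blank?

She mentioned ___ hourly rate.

The indefinite article is chosen by the initial *sound* of the following word, not its spelling.
*hourly* begins with the sound /aʊ/ (silent h) — a vowel sound.
So the article is *an*: She mentioned an hourly rate.

an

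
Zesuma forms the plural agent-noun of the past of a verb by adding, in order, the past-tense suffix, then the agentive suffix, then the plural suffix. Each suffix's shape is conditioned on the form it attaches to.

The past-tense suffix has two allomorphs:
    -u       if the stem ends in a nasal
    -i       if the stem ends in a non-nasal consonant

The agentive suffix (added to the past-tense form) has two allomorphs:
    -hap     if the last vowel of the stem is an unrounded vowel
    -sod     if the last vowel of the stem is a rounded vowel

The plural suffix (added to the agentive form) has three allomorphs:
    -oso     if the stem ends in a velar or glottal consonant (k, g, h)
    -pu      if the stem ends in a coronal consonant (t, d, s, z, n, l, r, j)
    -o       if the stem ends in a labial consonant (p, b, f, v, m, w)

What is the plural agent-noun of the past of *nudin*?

*nudin*: final consonant = /n/, a nasal → -u → *nudinu*.
The past-tense form *nudinu* — last vowel /u/ (a rounded vowel) → -sod → *nudinusod*.
The final consonant of the agentive form *nudinusod* is /d/, which is coronal, so the plural suffix is -pu, giving *nudinusodpu*.

nudinusodpu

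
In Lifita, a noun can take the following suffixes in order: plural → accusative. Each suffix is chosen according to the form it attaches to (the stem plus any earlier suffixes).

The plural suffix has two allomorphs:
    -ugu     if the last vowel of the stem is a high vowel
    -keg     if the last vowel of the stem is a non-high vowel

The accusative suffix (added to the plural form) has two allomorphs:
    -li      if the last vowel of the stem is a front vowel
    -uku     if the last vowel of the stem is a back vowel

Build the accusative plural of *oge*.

The last vowel of *oge* is /e/, which is a non-high vowel, so the plural suffix is -keg, giving *ogekeg*.
The plural form *ogekeg*: last vowel = /e/, a front vowel → -li → *ogekegli*.

ogekegli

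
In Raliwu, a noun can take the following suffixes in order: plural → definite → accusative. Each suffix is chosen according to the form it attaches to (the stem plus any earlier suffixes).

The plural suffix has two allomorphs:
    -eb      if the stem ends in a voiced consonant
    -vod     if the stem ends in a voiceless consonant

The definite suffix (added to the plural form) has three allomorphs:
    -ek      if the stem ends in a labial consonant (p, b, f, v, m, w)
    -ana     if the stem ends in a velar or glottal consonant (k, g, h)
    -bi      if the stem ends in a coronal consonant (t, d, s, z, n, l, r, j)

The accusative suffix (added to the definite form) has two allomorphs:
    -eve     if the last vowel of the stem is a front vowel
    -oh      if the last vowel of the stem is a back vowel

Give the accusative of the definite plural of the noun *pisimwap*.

The final consonant of *pisimwap* is /p/, which is voiceless, so the plural suffix is -vod, giving *pisimwapvod*.
The plural form *pisimwapvod* — final consonant /d/ (coronal) → -bi → *pisimwapvodbi*.
The definite form *pisimwapvodbi* — last vowel /i/ (a front vowel) → -eve → *pisimwapvodbieve*.

pisimwapvodbieve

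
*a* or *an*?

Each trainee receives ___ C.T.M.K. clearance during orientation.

The indefinite article is chosen by the initial *sound* of the following word, not its spelling.
The initialism *C.T.M.K.* is read letter by letter; the first letter, C, is pronounced /siː/, which begins with a consonant sound.
So the article is *a*: Each trainee receives a C.T.M.K. clearance during orientation.

a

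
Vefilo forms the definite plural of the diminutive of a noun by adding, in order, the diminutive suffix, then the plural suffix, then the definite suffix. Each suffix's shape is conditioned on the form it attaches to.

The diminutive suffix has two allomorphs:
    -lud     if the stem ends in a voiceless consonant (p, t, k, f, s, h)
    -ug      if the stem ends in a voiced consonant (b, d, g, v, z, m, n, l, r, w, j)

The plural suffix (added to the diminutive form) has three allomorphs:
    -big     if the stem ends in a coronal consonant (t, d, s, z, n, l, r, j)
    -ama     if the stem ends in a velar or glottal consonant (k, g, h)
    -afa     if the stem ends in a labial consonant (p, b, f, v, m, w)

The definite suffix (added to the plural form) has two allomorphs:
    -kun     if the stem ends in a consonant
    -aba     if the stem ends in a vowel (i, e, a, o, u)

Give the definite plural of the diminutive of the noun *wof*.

wofludbigkun

Since the final consonant of *wof* is /f/ (voiceless), it takes -lud, giving *woflud*.
Since the final consonant of the diminutive form *woflud* is /d/ (coronal), it takes -big, giving *wofludbig*.
The plural form *wofludbig* — final sound /g/ (a consonant) → -kun → *wofludbigkun*.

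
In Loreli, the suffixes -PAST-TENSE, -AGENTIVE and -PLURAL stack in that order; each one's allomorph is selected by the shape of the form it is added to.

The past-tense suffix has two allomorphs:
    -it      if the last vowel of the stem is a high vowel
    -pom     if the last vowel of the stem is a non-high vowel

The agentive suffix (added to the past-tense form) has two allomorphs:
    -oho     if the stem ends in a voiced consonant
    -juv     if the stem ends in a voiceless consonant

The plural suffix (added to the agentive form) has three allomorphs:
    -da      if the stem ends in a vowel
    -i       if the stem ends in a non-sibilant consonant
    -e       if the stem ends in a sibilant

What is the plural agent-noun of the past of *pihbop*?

Since the last vowel of *pihbop* is /o/ (a non-high vowel), it takes -pom, giving *pihboppom*.
The past-tense form *pihboppom* — final consonant /m/ (voiced) → -oho → *pihboppomoho*.
The agentive form *pihboppomoho*: final sound = /o/, a vowel → -da → *pihboppomohoda*.

pihboppomohoda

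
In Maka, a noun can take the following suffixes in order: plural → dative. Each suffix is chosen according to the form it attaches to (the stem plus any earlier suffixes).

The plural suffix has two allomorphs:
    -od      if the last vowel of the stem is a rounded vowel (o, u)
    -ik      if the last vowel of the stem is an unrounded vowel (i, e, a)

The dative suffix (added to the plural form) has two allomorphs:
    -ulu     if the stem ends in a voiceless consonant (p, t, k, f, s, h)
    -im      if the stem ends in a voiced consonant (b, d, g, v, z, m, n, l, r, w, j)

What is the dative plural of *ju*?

*ju*: last vowel = /u/, a rounded vowel → -od → *juod*.
The plural form *juod*: final consonant = /d/, voiced → -im → *juodim*.

juodim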